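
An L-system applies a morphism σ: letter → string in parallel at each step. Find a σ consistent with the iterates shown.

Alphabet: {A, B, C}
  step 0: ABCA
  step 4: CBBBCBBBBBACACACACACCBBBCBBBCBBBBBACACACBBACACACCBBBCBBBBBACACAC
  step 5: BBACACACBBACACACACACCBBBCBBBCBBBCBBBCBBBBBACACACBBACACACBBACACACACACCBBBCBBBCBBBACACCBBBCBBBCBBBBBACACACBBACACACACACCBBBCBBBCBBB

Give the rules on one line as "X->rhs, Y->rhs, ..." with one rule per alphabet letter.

  step 4 ⇒ step 5: CBBBCBBBBBACACACACACCBBBCBBBCBBBBBACACACBBACACACCBBBCBBBBBACACAC ⇒ BB·AC·AC·AC·BB·AC·AC·AC·AC·AC·CB·BB·CB·BB·CB·BB·CB·BB·CB·BB·BB·AC·AC·AC·BB·AC·AC·AC·BB·AC·AC·AC·AC·AC·CB·BB·CB·BB·CB·BB·AC·AC·CB·BB·CB·BB·CB·BB·BB·AC·AC·AC·BB·AC·AC·AC·AC·AC·CB·BB·CB·BB·CB·BB
    A ↦ CB
    B ↦ AC
    C ↦ BB

A->CB, B->AC, C->BB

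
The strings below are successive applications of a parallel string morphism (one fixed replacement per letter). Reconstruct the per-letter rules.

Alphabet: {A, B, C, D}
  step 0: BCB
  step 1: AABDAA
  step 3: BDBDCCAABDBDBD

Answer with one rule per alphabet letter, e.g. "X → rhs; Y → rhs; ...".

  step 0 ⇒ step 1: BCB ⇒ AA·BD·AA
    B ↦ AA
    C ↦ BD
    A ↦ C  (constrained at step 1)
    D ↦ BC  (constrained at step 1)

A->C, B->AA, C->BD, D->BC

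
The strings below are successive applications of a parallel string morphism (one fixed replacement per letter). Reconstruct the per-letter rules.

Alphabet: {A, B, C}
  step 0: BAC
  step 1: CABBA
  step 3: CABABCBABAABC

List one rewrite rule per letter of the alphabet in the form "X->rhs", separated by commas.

  step 0 ⇒ step 1: BAC ⇒ C·AB·BA
    A ↦ AB
    B ↦ C
    C ↦ BA

A->AB, B->C, C->BA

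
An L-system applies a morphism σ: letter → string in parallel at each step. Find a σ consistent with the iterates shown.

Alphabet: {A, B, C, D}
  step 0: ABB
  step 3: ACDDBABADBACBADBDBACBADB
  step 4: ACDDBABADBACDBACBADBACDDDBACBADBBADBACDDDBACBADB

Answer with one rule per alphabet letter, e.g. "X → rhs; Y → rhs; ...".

A->AC, B->DB, C->DD, D->BA

  step 3 ⇒ step 4: ACDDBABADBACBADBDBACBADB ⇒ AC·DD·BA·BA·DB·AC·DB·AC·BA·DB·AC·DD·DB·AC·BA·DB·BA·DB·AC·DD·DB·AC·BA·DB
    A ↦ AC
    B ↦ DB
    C ↦ DD
    D ↦ BA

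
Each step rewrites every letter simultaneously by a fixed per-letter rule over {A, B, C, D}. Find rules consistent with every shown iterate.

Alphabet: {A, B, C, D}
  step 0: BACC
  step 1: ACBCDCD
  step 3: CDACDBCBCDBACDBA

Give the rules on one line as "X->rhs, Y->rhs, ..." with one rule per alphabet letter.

  step 0 ⇒ step 1: BACC ⇒ A·CB·CD·CD
    A ↦ CB
    B ↦ A
    C ↦ CD
    D ↦ B  (constrained at step 1)

A->CB, B->A, C->CD, D->B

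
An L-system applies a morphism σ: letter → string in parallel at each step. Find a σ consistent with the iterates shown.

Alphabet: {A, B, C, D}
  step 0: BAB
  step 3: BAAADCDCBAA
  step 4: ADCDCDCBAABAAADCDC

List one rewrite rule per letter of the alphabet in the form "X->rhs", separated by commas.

A->DC, B->A, C->A, D->BA

  step 3 ⇒ step 4: BAAADCDCBAA ⇒ A·DC·DC·DC·BA·A·BA·A·A·DC·DC
    A ↦ DC
    B ↦ A
    C ↦ A
    D ↦ BA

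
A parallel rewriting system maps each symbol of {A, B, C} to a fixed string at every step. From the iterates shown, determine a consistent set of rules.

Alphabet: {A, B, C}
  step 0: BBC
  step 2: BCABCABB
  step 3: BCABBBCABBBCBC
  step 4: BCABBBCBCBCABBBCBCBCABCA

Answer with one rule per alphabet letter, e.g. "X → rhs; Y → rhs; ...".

  step 3 ⇒ step 4: BCABBBCABBBCBC ⇒ BC·A·BB·BC·BC·BC·A·BB·BC·BC·BC·A·BC·A
    A ↦ BB
    B ↦ BC
    C ↦ A

A->BB, B->BC, C->A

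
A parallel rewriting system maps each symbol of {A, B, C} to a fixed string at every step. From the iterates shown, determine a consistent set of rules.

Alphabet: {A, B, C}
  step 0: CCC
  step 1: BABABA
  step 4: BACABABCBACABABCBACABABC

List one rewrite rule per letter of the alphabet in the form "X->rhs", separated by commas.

A->C, B->AB, C->BA

  step 0 ⇒ step 1: CCC ⇒ BA·BA·BA
    C ↦ BA
    A ↦ C  (constrained at step 1)
    B ↦ AB  (constrained at step 1)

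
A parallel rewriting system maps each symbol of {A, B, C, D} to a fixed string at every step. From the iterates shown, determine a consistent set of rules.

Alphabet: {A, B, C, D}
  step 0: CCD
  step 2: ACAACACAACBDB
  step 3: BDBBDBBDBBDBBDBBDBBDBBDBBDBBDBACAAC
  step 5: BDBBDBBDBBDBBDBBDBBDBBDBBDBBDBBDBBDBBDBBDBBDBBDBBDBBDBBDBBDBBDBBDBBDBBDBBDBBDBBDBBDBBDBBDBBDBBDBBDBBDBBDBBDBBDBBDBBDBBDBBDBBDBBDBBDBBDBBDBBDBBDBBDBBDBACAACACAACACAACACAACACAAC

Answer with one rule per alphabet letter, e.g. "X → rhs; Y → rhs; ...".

  step 2 ⇒ step 3: ACAACACAACBDB ⇒ BDB·BDB·BDB·BDB·BDB·BDB·BDB·BDB·BDB·BDB·AC·A·AC
    A ↦ BDB
    B ↦ AC
    C ↦ BDB
    D ↦ A

A->BDB, B->AC, C->BDB, D->A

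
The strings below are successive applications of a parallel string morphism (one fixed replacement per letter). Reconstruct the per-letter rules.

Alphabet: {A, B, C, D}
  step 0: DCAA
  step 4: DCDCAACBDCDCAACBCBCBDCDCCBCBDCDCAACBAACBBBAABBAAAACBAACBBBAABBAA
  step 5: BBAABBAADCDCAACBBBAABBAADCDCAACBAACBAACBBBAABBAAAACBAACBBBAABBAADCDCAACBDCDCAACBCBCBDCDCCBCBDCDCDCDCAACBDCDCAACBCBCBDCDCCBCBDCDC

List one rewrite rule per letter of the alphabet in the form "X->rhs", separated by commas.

A->DC, B->CB, C->AA, D->BB

  step 4 ⇒ step 5: DCDCAACBDCDCAACBCBCBDCDCCBCBDCDCAACBAACBBBAABBAAAACBAACBBBAABBAA ⇒ BB·AA·BB·AA·DC·DC·AA·CB·BB·AA·BB·AA·DC·DC·AA·CB·AA·CB·AA·CB·BB·AA·BB·AA·AA·CB·AA·CB·BB·AA·BB·AA·DC·DC·AA·CB·DC·DC·AA·CB·CB·CB·DC·DC·CB·CB·DC·DC·DC·DC·AA·CB·DC·DC·AA·CB·CB·CB·DC·DC·CB·CB·DC·DC
    A ↦ DC
    B ↦ CB
    C ↦ AA
    D ↦ BB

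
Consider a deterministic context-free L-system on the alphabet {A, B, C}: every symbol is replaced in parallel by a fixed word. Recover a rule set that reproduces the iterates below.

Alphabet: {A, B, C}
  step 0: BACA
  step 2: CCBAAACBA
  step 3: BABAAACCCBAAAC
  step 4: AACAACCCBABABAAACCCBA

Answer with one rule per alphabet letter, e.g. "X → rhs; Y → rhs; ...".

  step 3 ⇒ step 4: BABAAACCCBAAAC ⇒ AA·C·AA·C·C·C·BA·BA·BA·AA·C·C·C·BA
    A ↦ C
    B ↦ AA
    C ↦ BA

A->C, B->AA, C->BA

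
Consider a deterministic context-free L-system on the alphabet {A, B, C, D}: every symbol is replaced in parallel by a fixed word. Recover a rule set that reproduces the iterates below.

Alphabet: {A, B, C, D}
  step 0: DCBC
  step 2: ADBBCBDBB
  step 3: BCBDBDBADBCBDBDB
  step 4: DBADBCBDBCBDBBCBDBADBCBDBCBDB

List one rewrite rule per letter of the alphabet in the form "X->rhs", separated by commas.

  step 3 ⇒ step 4: BCBDBDBADBCBDBDB ⇒ DB·A·DB·CB·DB·CB·DB·B·CB·DB·A·DB·CB·DB·CB·DB
    A ↦ B
    B ↦ DB
    C ↦ A
    D ↦ CB

A->B, B->DB, C->A, D->CB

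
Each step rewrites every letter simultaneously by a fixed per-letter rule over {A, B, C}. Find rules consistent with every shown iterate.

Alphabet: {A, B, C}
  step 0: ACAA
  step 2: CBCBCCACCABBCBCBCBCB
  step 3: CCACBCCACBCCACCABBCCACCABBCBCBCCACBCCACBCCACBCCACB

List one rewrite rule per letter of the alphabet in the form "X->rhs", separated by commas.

A->BB, B->CB, C->CCA

  step 2 ⇒ step 3: CBCBCCACCABBCBCBCBCB ⇒ CCA·CB·CCA·CB·CCA·CCA·BB·CCA·CCA·BB·CB·CB·CCA·CB·CCA·CB·CCA·CB·CCA·CB
    A ↦ BB
    B ↦ CB
    C ↦ CCA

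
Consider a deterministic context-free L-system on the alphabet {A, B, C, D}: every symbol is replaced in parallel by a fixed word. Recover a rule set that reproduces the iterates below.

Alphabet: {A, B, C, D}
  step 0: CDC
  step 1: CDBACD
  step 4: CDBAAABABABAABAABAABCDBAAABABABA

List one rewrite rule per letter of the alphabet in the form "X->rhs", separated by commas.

A->AB, B->A, C->CD, D->BA

  step 0 ⇒ step 1: CDC ⇒ CD·BA·CD
    C ↦ CD
    D ↦ BA
    A ↦ AB  (constrained at step 1)
    B ↦ A  (constrained at step 1)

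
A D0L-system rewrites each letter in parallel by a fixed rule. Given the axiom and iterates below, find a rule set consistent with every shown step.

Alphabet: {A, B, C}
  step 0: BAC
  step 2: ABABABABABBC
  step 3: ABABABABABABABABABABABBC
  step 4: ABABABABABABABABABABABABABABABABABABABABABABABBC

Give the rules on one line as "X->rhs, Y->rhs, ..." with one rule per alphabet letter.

  step 3 ⇒ step 4: ABABABABABABABABABABABBC ⇒ AB·AB·AB·AB·AB·AB·AB·AB·AB·AB·AB·AB·AB·AB·AB·AB·AB·AB·AB·AB·AB·AB·AB·BC
    A ↦ AB
    B ↦ AB
    C ↦ BC

A->AB, B->AB, C->BC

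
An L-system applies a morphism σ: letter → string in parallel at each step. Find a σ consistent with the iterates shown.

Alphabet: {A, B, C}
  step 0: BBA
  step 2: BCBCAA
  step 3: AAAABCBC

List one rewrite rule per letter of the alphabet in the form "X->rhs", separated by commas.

  step 2 ⇒ step 3: BCBCAA ⇒ A·A·A·A·BC·BC
    A ↦ BC
    B ↦ A
    C ↦ A

A->BC, B->A, C->A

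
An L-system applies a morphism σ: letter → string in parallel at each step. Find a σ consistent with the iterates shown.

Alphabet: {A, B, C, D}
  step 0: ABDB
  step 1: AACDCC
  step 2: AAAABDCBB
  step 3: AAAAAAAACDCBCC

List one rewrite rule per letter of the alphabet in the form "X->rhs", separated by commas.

A->AA, B->C, C->B, D->DC

  step 2 ⇒ step 3: AAAABDCBB ⇒ AA·AA·AA·AA·C·DC·B·C·C
    A ↦ AA
    B ↦ C
    C ↦ B
    D ↦ DC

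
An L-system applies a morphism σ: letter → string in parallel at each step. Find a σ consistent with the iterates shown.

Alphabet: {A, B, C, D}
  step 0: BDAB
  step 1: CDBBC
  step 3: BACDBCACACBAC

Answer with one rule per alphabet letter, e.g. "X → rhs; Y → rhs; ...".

  step 0 ⇒ step 1: BDAB ⇒ C·DB·B·C
    A ↦ B
    B ↦ C
    D ↦ DB
    C ↦ AC  (constrained at step 1)

A->B, B->C, C->AC, D->DB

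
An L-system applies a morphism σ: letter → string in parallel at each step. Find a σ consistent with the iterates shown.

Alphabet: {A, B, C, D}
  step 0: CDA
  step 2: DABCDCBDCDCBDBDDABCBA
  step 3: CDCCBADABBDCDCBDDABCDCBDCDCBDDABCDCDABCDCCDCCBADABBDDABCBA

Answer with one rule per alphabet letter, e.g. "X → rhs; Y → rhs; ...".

A->CBA, B->DAB, C->BD, D->CDC

  step 2 ⇒ step 3: DABCDCBDCDCBDBDDABCBA ⇒ CDC·CBA·DAB·BD·CDC·BD·DAB·CDC·BD·CDC·BD·DAB·CDC·DAB·CDC·CDC·CBA·DAB·BD·DAB·CBA
    A ↦ CBA
    B ↦ DAB
    C ↦ BD
    D ↦ CDC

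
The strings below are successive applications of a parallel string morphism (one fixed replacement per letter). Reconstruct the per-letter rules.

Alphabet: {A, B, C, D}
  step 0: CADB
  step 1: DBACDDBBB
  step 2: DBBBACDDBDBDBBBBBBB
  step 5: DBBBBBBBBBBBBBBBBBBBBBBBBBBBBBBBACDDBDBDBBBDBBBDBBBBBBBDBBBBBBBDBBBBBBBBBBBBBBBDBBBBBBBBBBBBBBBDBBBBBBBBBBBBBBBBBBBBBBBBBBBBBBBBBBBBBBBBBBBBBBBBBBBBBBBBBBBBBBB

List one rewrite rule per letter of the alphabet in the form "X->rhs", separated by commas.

A->ACD, B->BB, C->DB, D->DB

  step 1 ⇒ step 2: DBACDDBBB ⇒ DB·BB·ACD·DB·DB·DB·BB·BB·BB
    A ↦ ACD
    B ↦ BB
    C ↦ DB
    D ↦ DB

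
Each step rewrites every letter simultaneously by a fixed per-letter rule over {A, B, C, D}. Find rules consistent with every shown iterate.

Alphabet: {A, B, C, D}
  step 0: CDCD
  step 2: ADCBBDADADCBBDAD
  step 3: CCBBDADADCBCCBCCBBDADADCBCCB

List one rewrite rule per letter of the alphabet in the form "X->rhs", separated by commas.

  step 2 ⇒ step 3: ADCBBDADADCBBDAD ⇒ C·CB·BD·AD·AD·CB·C·CB·C·CB·BD·AD·AD·CB·C·CB
    A ↦ C
    B ↦ AD
    C ↦ BD
    D ↦ CB

A->C, B->AD, C->BD, D->CB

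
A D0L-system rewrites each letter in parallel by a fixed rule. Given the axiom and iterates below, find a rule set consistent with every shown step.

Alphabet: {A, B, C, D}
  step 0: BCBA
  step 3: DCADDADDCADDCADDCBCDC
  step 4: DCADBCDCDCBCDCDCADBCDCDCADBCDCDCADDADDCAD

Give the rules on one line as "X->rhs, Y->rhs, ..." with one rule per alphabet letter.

A->BC, B->D, C->AD, D->DC

  step 3 ⇒ step 4: DCADDADDCADDCADDCBCDC ⇒ DC·AD·BC·DC·DC·BC·DC·DC·AD·BC·DC·DC·AD·BC·DC·DC·AD·D·AD·DC·AD
    A ↦ BC
    B ↦ D
    C ↦ AD
    D ↦ DC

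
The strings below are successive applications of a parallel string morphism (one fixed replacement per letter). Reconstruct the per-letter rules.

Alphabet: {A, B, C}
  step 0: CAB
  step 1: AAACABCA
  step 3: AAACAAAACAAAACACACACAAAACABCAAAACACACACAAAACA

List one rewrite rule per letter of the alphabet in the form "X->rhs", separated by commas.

  step 0 ⇒ step 1: CAB ⇒ AAA·CA·BCA
    A ↦ CA
    B ↦ BCA
    C ↦ AAA

A->CA, B->BCA, C->AAA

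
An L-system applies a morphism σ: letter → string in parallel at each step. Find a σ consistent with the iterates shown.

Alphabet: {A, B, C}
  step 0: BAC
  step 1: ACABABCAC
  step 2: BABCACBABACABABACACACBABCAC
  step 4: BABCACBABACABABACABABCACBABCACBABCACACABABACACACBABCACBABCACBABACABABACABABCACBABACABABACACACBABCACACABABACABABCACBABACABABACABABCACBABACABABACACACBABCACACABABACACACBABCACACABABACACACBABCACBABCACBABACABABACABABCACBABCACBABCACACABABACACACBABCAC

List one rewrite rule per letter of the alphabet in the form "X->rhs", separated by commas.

A->BAB, B->ACA, C->CAC

  step 1 ⇒ step 2: ACABABCAC ⇒ BAB·CAC·BAB·ACA·BAB·ACA·CAC·BAB·CAC
    A ↦ BAB
    B ↦ ACA
    C ↦ CAC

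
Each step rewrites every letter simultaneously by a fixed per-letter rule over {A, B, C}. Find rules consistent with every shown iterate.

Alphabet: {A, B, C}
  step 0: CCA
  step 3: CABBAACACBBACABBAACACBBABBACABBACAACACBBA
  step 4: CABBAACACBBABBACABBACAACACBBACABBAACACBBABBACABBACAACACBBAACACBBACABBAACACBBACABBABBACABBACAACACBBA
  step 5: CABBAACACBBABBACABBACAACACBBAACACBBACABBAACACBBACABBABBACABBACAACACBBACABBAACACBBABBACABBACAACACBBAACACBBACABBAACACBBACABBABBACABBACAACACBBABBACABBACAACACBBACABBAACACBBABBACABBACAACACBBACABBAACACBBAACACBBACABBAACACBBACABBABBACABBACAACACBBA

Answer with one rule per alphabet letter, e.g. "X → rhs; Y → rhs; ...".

A->BBA, B->AC, C->CA

  step 4 ⇒ step 5: CABBAACACBBABBACABBACAACACBBACABBAACACBBABBACABBACAACACBBAACACBBACABBAACACBBACABBABBACABBACAACACBBA ⇒ CA·BBA·AC·AC·BBA·BBA·CA·BBA·CA·AC·AC·BBA·AC·AC·BBA·CA·BBA·AC·AC·BBA·CA·BBA·BBA·CA·BBA·CA·AC·AC·BBA·CA·BBA·AC·AC·BBA·BBA·CA·BBA·CA·AC·AC·BBA·AC·AC·BBA·CA·BBA·AC·AC·BBA·CA·BBA·BBA·CA·BBA·CA·AC·AC·BBA·BBA·CA·BBA·CA·AC·AC·BBA·CA·BBA·AC·AC·BBA·BBA·CA·BBA·CA·AC·AC·BBA·CA·BBA·AC·AC·BBA·AC·AC·BBA·CA·BBA·AC·AC·BBA·CA·BBA·BBA·CA·BBA·CA·AC·AC·BBA
    A ↦ BBA
    B ↦ AC
    C ↦ CA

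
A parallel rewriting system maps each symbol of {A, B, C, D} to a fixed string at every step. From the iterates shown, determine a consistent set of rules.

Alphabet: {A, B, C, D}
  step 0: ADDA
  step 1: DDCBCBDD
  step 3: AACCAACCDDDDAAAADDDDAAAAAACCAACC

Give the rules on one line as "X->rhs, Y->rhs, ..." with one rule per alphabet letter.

  step 0 ⇒ step 1: ADDA ⇒ DD·CB·CB·DD
    A ↦ DD
    D ↦ CB
    B ↦ CC  (constrained at step 1)
    C ↦ AA  (constrained at step 1)

A->DD, B->CC, C->AA, D->CB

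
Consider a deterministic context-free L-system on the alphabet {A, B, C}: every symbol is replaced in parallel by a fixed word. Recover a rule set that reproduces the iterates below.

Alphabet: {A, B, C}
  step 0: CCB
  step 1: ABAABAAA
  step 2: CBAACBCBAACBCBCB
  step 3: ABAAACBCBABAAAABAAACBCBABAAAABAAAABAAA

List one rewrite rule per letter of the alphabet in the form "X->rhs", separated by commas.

  step 2 ⇒ step 3: CBAACBCBAACBCBCB ⇒ ABA·AA·CB·CB·ABA·AA·ABA·AA·CB·CB·ABA·AA·ABA·AA·ABA·AA
    A ↦ CB
    B ↦ AA
    C ↦ ABA

A->CB, B->AA, C->ABA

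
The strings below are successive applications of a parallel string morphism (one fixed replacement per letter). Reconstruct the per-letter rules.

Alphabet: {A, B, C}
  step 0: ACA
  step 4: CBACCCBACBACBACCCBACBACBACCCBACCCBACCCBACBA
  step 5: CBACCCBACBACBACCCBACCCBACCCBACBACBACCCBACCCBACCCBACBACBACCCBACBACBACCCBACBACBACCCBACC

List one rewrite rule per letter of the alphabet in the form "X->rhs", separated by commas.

A->C, B->C, C->CBA

  step 4 ⇒ step 5: CBACCCBACBACBACCCBACBACBACCCBACCCBACCCBACBA ⇒ CBA·C·C·CBA·CBA·CBA·C·C·CBA·C·C·CBA·C·C·CBA·CBA·CBA·C·C·CBA·C·C·CBA·C·C·CBA·CBA·CBA·C·C·CBA·CBA·CBA·C·C·CBA·CBA·CBA·C·C·CBA·C·C
    A ↦ C
    B ↦ C
    C ↦ CBA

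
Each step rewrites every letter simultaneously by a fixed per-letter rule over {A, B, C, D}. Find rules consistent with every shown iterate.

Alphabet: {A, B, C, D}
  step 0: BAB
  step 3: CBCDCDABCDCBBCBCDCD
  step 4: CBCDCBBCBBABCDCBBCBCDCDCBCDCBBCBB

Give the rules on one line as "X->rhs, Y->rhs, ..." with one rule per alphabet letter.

A->AB, B->CD, C->CB, D->B

  step 3 ⇒ step 4: CBCDCDABCDCBBCBCDCD ⇒ CB·CD·CB·B·CB·B·AB·CD·CB·B·CB·CD·CD·CB·CD·CB·B·CB·B
    A ↦ AB
    B ↦ CD
    C ↦ CB
    D ↦ B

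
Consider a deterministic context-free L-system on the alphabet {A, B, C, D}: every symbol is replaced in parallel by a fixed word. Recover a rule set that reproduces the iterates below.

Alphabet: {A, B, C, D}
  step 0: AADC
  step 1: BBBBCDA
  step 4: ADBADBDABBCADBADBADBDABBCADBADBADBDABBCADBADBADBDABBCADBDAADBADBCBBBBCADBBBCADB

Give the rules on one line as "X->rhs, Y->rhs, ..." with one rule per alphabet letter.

A->BB, B->ADB, C->DA, D->C

  step 0 ⇒ step 1: AADC ⇒ BB·BB·C·DA
    A ↦ BB
    C ↦ DA
    D ↦ C
    B ↦ ADB  (constrained at step 1)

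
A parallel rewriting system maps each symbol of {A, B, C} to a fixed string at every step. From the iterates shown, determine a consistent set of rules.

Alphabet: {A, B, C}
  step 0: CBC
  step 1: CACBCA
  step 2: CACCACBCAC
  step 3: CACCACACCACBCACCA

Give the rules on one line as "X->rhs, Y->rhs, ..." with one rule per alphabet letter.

A->C, B->CB, C->CA

  step 2 ⇒ step 3: CACCACBCAC ⇒ CA·C·CA·CA·C·CA·CB·CA·C·CA
    A ↦ C
    B ↦ CB
    C ↦ CA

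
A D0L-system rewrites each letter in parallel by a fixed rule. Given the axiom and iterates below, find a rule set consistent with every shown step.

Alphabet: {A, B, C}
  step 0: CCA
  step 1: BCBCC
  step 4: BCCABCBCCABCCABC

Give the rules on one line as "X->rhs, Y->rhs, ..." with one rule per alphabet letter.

  step 0 ⇒ step 1: CCA ⇒ BC·BC·C
    A ↦ C
    C ↦ BC
    B ↦ A  (constrained at step 1)

A->C, B->A, C->BC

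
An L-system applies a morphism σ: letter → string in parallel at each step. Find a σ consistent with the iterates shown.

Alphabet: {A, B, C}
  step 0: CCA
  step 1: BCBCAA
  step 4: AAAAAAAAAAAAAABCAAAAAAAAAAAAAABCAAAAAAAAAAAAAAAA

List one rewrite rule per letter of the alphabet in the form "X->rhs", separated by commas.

A->AA, B->AA, C->BC

  step 0 ⇒ step 1: CCA ⇒ BC·BC·AA
    A ↦ AA
    C ↦ BC
    B ↦ AA  (constrained at step 1)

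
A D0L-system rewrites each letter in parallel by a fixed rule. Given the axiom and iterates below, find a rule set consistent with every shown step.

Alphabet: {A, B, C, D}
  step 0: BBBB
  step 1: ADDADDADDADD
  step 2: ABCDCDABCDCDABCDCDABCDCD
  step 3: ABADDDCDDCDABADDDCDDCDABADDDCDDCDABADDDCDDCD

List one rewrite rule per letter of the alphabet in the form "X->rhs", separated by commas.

A->AB, B->ADD, C->D, D->CD

  step 2 ⇒ step 3: ABCDCDABCDCDABCDCDABCDCD ⇒ AB·ADD·D·CD·D·CD·AB·ADD·D·CD·D·CD·AB·ADD·D·CD·D·CD·AB·ADD·D·CD·D·CD
    A ↦ AB
    B ↦ ADD
    C ↦ D
    D ↦ CD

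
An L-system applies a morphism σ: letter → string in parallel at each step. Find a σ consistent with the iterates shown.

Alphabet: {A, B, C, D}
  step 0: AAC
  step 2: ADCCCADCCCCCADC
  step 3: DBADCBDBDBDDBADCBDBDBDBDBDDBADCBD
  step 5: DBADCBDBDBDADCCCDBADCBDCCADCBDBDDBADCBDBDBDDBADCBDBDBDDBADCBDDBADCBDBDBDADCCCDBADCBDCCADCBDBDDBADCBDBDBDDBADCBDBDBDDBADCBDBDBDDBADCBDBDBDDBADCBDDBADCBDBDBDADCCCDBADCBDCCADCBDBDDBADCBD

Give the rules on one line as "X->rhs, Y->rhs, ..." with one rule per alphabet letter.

A->DB, B->CC, C->BD, D->ADC

  step 2 ⇒ step 3: ADCCCADCCCCCADC ⇒ DB·ADC·BD·BD·BD·DB·ADC·BD·BD·BD·BD·BD·DB·ADC·BD
    A ↦ DB
    C ↦ BD
    D ↦ ADC
    B ↦ CC  (constrained at step 3)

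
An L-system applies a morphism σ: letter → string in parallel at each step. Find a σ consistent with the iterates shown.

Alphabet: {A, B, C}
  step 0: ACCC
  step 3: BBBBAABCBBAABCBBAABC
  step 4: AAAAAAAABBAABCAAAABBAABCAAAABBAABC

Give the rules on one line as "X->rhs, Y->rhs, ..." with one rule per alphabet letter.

  step 3 ⇒ step 4: BBBBAABCBBAABCBBAABC ⇒ AA·AA·AA·AA·B·B·AA·BC·AA·AA·B·B·AA·BC·AA·AA·B·B·AA·BC
    A ↦ B
    B ↦ AA
    C ↦ BC

A->B, B->AA, C->BC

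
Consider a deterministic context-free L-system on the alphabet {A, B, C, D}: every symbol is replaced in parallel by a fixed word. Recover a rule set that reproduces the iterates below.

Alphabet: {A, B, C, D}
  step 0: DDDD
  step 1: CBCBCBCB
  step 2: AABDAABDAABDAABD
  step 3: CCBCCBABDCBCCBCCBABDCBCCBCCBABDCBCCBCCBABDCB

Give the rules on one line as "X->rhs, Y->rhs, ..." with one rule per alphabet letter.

  step 2 ⇒ step 3: AABDAABDAABDAABD ⇒ CCB·CCB·ABD·CB·CCB·CCB·ABD·CB·CCB·CCB·ABD·CB·CCB·CCB·ABD·CB
    A ↦ CCB
    B ↦ ABD
    D ↦ CB
  step 1 ⇒ step 2: CBCBCBCB ⇒ A·ABD·A·ABD·A·ABD·A·ABD
    C ↦ A

A->CCB, B->ABD, C->A, D->CB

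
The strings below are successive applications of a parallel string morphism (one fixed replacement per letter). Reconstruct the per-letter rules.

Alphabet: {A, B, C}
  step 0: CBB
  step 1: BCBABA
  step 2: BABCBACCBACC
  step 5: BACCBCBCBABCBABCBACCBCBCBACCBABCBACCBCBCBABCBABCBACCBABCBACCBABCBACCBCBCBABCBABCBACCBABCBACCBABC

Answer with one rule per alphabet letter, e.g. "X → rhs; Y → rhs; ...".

A->CC, B->BA, C->BC

  step 1 ⇒ step 2: BCBABA ⇒ BA·BC·BA·CC·BA·CC
    A ↦ CC
    B ↦ BA
    C ↦ BC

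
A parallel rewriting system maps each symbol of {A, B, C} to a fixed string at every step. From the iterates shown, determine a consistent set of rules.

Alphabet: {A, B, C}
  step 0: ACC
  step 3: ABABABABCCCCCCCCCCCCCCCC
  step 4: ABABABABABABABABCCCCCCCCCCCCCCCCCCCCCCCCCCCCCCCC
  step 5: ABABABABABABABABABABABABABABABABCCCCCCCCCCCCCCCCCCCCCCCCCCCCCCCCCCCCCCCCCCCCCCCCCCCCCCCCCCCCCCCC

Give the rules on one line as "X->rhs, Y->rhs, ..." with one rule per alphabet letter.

  step 4 ⇒ step 5: ABABABABABABABABCCCCCCCCCCCCCCCCCCCCCCCCCCCCCCCC ⇒ AB·AB·AB·AB·AB·AB·AB·AB·AB·AB·AB·AB·AB·AB·AB·AB·CC·CC·CC·CC·CC·CC·CC·CC·CC·CC·CC·CC·CC·CC·CC·CC·CC·CC·CC·CC·CC·CC·CC·CC·CC·CC·CC·CC·CC·CC·CC·CC
    A ↦ AB
    B ↦ AB
    C ↦ CC

A->AB, B->AB, C->CC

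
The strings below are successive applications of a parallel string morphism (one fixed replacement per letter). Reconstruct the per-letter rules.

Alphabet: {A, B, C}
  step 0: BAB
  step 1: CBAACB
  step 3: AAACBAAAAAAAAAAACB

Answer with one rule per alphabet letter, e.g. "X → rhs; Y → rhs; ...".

A->AA, B->CB, C->A

  step 0 ⇒ step 1: BAB ⇒ CB·AA·CB
    A ↦ AA
    B ↦ CB
    C ↦ A  (constrained at step 1)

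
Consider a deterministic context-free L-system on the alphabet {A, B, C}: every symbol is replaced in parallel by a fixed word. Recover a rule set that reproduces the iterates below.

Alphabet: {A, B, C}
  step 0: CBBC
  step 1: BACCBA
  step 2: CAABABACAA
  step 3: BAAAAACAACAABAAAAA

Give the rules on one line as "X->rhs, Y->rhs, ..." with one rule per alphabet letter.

A->AA, B->C, C->BA

  step 2 ⇒ step 3: CAABABACAA ⇒ BA·AA·AA·C·AA·C·AA·BA·AA·AA
    A ↦ AA
    B ↦ C
    C ↦ BA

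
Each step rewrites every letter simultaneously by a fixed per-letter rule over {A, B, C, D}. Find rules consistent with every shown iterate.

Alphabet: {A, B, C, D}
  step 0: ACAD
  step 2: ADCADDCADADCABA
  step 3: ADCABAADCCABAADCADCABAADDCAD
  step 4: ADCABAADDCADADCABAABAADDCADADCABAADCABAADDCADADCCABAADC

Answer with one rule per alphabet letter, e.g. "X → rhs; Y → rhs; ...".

  step 3 ⇒ step 4: ADCABAADCCABAADCADCABAADDCAD ⇒ AD·C·ABA·AD·DC·AD·AD·C·ABA·ABA·AD·DC·AD·AD·C·ABA·AD·C·ABA·AD·DC·AD·AD·C·C·ABA·AD·C
    A ↦ AD
    B ↦ DC
    C ↦ ABA
    D ↦ C

A->AD, B->DC, C->ABA, D->C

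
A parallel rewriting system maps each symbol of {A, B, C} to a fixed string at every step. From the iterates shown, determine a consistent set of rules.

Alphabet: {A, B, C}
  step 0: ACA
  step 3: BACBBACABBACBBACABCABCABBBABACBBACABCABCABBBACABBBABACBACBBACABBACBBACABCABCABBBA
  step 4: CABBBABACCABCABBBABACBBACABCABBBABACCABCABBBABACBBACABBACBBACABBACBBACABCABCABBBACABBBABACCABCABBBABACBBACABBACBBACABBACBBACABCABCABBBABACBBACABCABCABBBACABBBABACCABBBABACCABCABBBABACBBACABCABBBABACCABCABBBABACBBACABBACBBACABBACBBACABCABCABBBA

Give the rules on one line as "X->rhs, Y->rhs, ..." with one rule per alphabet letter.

A->BBA, B->CAB, C->BAC

  step 3 ⇒ step 4: BACBBACABBACBBACABCABCABBBABACBBACABCABCABBBACABBBABACBACBBACABBACBBACABCABCABBBA ⇒ CAB·BBA·BAC·CAB·CAB·BBA·BAC·BBA·CAB·CAB·BBA·BAC·CAB·CAB·BBA·BAC·BBA·CAB·BAC·BBA·CAB·BAC·BBA·CAB·CAB·CAB·BBA·CAB·BBA·BAC·CAB·CAB·BBA·BAC·BBA·CAB·BAC·BBA·CAB·BAC·BBA·CAB·CAB·CAB·BBA·BAC·BBA·CAB·CAB·CAB·BBA·CAB·BBA·BAC·CAB·BBA·BAC·CAB·CAB·BBA·BAC·BBA·CAB·CAB·BBA·BAC·CAB·CAB·BBA·BAC·BBA·CAB·BAC·BBA·CAB·BAC·BBA·CAB·CAB·CAB·BBA
    A ↦ BBA
    B ↦ CAB
    C ↦ BAC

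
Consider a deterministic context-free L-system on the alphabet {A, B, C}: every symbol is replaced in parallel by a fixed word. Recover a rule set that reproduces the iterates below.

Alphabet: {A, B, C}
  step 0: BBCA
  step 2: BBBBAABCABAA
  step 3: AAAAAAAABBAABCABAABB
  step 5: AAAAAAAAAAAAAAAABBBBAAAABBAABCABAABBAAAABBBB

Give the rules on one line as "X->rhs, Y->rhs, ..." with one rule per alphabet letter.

A->B, B->AA, C->BCA

  step 2 ⇒ step 3: BBBBAABCABAA ⇒ AA·AA·AA·AA·B·B·AA·BCA·B·AA·B·B
    A ↦ B
    B ↦ AA
    C ↦ BCA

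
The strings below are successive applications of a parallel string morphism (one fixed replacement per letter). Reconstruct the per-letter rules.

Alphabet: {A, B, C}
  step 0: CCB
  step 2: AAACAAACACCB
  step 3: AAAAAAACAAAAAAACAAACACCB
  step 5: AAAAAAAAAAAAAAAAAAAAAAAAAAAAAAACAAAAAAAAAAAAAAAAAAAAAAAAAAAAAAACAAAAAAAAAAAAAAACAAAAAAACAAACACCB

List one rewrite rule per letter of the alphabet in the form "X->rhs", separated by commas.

A->AA, B->CB, C->AC

  step 2 ⇒ step 3: AAACAAACACCB ⇒ AA·AA·AA·AC·AA·AA·AA·AC·AA·AC·AC·CB
    A ↦ AA
    B ↦ CB
    C ↦ AC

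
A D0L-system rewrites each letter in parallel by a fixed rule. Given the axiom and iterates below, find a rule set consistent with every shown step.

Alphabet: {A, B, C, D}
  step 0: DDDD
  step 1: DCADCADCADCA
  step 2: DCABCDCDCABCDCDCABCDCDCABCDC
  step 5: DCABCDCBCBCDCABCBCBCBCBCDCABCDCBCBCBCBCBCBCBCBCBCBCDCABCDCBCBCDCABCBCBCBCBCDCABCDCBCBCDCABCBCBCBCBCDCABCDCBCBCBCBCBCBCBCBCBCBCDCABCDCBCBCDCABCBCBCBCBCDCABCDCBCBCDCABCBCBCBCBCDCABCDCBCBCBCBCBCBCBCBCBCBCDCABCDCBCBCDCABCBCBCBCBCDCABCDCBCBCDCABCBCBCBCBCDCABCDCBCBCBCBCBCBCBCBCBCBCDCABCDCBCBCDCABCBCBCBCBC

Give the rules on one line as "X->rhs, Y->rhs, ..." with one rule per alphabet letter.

  step 1 ⇒ step 2: DCADCADCADCA ⇒ DCA·BC·DC·DCA·BC·DC·DCA·BC·DC·DCA·BC·DC
    A ↦ DC
    C ↦ BC
    D ↦ DCA
    B ↦ BC  (constrained at step 2)

A->DC, B->BC, C->BC, D->DCA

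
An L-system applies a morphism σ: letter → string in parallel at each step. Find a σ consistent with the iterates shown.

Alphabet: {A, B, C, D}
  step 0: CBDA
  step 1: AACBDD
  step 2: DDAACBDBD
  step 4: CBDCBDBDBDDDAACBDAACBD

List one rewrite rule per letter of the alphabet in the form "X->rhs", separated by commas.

  step 1 ⇒ step 2: AACBDD ⇒ D·D·AA·C·BD·BD
    A ↦ D
    B ↦ C
    C ↦ AA
    D ↦ BD

A->D, B->C, C->AA, D->BD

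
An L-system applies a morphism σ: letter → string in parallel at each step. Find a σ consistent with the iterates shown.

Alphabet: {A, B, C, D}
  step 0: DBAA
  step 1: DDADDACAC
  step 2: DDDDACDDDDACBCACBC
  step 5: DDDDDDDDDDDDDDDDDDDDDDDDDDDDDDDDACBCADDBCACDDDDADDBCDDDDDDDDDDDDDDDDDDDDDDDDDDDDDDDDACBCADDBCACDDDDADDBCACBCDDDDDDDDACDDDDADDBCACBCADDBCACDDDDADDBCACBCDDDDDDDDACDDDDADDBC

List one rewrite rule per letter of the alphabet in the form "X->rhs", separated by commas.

A->AC, B->ADD, C->BC, D->DD

  step 1 ⇒ step 2: DDADDACAC ⇒ DD·DD·AC·DD·DD·AC·BC·AC·BC
    A ↦ AC
    C ↦ BC
    D ↦ DD
  step 0 ⇒ step 1: DBAA ⇒ DD·ADD·AC·AC
    B ↦ ADD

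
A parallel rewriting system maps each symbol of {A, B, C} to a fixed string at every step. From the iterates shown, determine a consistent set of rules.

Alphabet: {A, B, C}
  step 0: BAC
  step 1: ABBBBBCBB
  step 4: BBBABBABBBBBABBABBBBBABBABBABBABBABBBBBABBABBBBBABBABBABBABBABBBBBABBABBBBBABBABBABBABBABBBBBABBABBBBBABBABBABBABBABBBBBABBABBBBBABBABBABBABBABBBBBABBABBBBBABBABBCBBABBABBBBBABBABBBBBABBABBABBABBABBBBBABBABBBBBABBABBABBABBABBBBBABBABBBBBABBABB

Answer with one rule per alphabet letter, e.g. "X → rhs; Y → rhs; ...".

A->BBB, B->ABB, C->CBB

  step 0 ⇒ step 1: BAC ⇒ ABB·BBB·CBB
    A ↦ BBB
    B ↦ ABB
    C ↦ CBB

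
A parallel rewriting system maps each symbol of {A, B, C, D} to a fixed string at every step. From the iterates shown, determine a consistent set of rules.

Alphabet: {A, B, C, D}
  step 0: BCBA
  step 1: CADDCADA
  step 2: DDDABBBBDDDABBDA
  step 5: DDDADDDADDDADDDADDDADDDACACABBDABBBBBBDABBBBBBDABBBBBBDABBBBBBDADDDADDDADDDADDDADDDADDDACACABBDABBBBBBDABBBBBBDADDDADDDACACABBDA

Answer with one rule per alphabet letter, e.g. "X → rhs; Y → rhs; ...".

A->DA, B->CA, C->DD, D->BB

  step 1 ⇒ step 2: CADDCADA ⇒ DD·DA·BB·BB·DD·DA·BB·DA
    A ↦ DA
    C ↦ DD
    D ↦ BB
  step 0 ⇒ step 1: BCBA ⇒ CA·DD·CA·DA
    B ↦ CA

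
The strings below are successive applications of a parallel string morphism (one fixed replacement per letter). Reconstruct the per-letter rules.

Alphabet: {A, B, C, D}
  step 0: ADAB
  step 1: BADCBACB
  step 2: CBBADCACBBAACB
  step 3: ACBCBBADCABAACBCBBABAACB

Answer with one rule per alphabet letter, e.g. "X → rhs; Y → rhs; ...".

  step 2 ⇒ step 3: CBBADCACBBAACB ⇒ A·CB·CB·BA·DC·A·BA·A·CB·CB·BA·BA·A·CB
    A ↦ BA
    B ↦ CB
    C ↦ A
    D ↦ DC

A->BA, B->CB, C->A, D->DC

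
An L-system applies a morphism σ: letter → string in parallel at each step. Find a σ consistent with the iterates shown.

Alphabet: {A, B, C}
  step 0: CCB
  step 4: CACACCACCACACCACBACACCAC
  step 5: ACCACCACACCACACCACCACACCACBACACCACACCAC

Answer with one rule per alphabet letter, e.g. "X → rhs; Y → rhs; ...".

A->C, B->BA, C->AC

  step 4 ⇒ step 5: CACACCACCACACCACBACACCAC ⇒ AC·C·AC·C·AC·AC·C·AC·AC·C·AC·C·AC·AC·C·AC·BA·C·AC·C·AC·AC·C·AC
    A ↦ C
    B ↦ BA
    C ↦ AC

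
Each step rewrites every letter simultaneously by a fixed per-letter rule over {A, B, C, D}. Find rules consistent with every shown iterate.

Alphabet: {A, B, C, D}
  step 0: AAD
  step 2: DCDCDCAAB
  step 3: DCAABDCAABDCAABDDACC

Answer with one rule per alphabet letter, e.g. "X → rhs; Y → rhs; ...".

  step 2 ⇒ step 3: DCDCDCAAB ⇒ DC·AAB·DC·AAB·DC·AAB·D·D·ACC
    A ↦ D
    B ↦ ACC
    C ↦ AAB
    D ↦ DC

A->D, B->ACC, C->AAB, D->DC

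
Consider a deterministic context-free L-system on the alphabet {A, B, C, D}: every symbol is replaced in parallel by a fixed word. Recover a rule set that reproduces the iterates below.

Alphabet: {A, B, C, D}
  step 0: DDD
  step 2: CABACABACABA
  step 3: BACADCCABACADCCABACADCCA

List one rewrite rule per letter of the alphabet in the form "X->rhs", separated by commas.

  step 2 ⇒ step 3: CABACABACABA ⇒ BA·CA·DC·CA·BA·CA·DC·CA·BA·CA·DC·CA
    A ↦ CA
    B ↦ DC
    C ↦ BA
    D ↦ AC  (constrained at step 0)

A->CA, B->DC, C->BA, D->AC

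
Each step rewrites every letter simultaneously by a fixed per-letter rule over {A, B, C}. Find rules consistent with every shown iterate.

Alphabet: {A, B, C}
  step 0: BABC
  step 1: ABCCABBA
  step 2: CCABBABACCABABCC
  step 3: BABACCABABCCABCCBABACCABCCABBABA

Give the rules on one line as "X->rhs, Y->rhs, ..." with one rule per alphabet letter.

A->CC, B->AB, C->BA

  step 2 ⇒ step 3: CCABBABACCABABCC ⇒ BA·BA·CC·AB·AB·CC·AB·CC·BA·BA·CC·AB·CC·AB·BA·BA
    A ↦ CC
    B ↦ AB
    C ↦ BA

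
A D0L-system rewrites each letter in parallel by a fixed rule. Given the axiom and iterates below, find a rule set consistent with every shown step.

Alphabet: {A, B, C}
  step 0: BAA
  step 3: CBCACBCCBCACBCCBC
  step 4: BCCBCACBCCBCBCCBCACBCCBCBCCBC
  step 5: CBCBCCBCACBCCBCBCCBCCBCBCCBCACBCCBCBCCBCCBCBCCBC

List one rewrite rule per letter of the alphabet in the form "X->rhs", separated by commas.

  step 4 ⇒ step 5: BCCBCACBCCBCBCCBCACBCCBCBCCBC ⇒ C·BC·BC·C·BC·AC·BC·C·BC·BC·C·BC·C·BC·BC·C·BC·AC·BC·C·BC·BC·C·BC·C·BC·BC·C·BC
    A ↦ AC
    B ↦ C
    C ↦ BC

A->AC, B->C, C->BC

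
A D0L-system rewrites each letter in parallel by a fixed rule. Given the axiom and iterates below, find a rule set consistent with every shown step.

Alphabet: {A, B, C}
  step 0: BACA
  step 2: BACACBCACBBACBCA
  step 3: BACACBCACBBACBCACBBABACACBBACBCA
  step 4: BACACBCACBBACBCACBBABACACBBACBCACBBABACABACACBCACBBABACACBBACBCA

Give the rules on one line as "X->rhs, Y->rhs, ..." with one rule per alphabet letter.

A->CA, B->BA, C->CB

  step 3 ⇒ step 4: BACACBCACBBACBCACBBABACACBBACBCA ⇒ BA·CA·CB·CA·CB·BA·CB·CA·CB·BA·BA·CA·CB·BA·CB·CA·CB·BA·BA·CA·BA·CA·CB·CA·CB·BA·BA·CA·CB·BA·CB·CA
    A ↦ CA
    B ↦ BA
    C ↦ CB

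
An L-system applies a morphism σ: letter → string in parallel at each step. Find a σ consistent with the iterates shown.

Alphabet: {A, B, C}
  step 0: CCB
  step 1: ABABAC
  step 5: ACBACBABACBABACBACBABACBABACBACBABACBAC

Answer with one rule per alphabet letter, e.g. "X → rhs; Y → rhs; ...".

  step 0 ⇒ step 1: CCB ⇒ AB·AB·AC
    B ↦ AC
    C ↦ AB
    A ↦ B  (constrained at step 1)

A->B, B->AC, C->AB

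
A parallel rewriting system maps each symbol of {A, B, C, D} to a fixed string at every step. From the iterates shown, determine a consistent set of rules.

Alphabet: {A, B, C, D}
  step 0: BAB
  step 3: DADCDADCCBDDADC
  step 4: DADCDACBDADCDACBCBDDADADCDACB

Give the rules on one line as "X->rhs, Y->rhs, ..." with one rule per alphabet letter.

A->DC, B->D, C->CB, D->DA

  step 3 ⇒ step 4: DADCDADCCBDDADC ⇒ DA·DC·DA·CB·DA·DC·DA·CB·CB·D·DA·DA·DC·DA·CB
    A ↦ DC
    B ↦ D
    C ↦ CB
    D ↦ DA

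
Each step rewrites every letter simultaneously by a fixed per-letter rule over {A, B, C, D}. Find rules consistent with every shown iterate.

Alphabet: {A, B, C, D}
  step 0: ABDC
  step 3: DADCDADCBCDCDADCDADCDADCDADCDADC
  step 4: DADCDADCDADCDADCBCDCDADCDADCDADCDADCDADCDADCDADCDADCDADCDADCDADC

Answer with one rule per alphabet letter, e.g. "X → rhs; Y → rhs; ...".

  step 3 ⇒ step 4: DADCDADCBCDCDADCDADCDADCDADCDADC ⇒ DA·DC·DA·DC·DA·DC·DA·DC·BC·DC·DA·DC·DA·DC·DA·DC·DA·DC·DA·DC·DA·DC·DA·DC·DA·DC·DA·DC·DA·DC·DA·DC
    A ↦ DC
    B ↦ BC
    C ↦ DC
    D ↦ DA

A->DC, B->BC, C->DC, D->DA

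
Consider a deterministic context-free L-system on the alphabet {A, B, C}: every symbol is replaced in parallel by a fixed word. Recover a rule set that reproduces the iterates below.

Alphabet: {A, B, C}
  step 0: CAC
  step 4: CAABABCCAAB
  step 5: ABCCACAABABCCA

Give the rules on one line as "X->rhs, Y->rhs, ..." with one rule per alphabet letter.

A->C, B->A, C->AB

  step 4 ⇒ step 5: CAABABCCAAB ⇒ AB·C·C·A·C·A·AB·AB·C·C·A
    A ↦ C
    B ↦ A
    C ↦ AB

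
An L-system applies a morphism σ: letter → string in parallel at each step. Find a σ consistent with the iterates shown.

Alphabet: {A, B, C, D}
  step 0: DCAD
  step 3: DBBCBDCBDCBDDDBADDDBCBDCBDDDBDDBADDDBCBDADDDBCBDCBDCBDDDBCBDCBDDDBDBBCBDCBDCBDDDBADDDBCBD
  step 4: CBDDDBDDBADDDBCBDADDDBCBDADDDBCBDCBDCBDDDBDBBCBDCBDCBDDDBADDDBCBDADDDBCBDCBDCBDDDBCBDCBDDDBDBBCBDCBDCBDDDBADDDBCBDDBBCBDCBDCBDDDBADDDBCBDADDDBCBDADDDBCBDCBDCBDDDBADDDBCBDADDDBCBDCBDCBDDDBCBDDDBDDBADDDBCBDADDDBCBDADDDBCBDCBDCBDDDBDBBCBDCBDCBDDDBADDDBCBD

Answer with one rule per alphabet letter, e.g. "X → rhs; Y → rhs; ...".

A->DBB, B->DDB, C->AD, D->CBD

  step 3 ⇒ step 4: DBBCBDCBDCBDDDBADDDBCBDCBDDDBDDBADDDBCBDADDDBCBDCBDCBDDDBCBDCBDDDBDBBCBDCBDCBDDDBADDDBCBD ⇒ CBD·DDB·DDB·AD·DDB·CBD·AD·DDB·CBD·AD·DDB·CBD·CBD·CBD·DDB·DBB·CBD·CBD·CBD·DDB·AD·DDB·CBD·AD·DDB·CBD·CBD·CBD·DDB·CBD·CBD·DDB·DBB·CBD·CBD·CBD·DDB·AD·DDB·CBD·DBB·CBD·CBD·CBD·DDB·AD·DDB·CBD·AD·DDB·CBD·AD·DDB·CBD·CBD·CBD·DDB·AD·DDB·CBD·AD·DDB·CBD·CBD·CBD·DDB·CBD·DDB·DDB·AD·DDB·CBD·AD·DDB·CBD·AD·DDB·CBD·CBD·CBD·DDB·DBB·CBD·CBD·CBD·DDB·AD·DDB·CBD
    A ↦ DBB
    B ↦ DDB
    C ↦ AD
    D ↦ CBD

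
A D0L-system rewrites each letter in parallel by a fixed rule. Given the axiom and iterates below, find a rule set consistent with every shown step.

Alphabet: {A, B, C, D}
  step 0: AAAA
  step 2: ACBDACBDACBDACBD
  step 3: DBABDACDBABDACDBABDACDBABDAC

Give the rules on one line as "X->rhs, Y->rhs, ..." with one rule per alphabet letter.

A->DB, B->BD, C->A, D->AC

  step 2 ⇒ step 3: ACBDACBDACBDACBD ⇒ DB·A·BD·AC·DB·A·BD·AC·DB·A·BD·AC·DB·A·BD·AC
    A ↦ DB
    B ↦ BD
    C ↦ A
    D ↦ AC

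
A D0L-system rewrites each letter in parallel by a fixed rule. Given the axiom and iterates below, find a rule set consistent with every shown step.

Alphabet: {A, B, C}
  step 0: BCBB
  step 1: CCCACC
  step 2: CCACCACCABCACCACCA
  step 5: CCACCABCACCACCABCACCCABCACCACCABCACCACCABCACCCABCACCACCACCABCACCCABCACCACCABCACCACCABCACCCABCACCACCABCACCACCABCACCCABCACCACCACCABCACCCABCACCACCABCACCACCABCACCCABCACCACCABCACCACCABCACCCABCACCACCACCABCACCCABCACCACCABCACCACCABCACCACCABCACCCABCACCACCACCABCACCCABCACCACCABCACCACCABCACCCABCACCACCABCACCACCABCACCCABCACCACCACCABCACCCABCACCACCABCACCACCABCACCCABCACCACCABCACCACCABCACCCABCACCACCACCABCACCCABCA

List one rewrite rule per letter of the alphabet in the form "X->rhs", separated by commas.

A->BCA, B->C, C->CCA

  step 1 ⇒ step 2: CCCACC ⇒ CCA·CCA·CCA·BCA·CCA·CCA
    A ↦ BCA
    C ↦ CCA
  step 0 ⇒ step 1: BCBB ⇒ C·CCA·C·C
    B ↦ C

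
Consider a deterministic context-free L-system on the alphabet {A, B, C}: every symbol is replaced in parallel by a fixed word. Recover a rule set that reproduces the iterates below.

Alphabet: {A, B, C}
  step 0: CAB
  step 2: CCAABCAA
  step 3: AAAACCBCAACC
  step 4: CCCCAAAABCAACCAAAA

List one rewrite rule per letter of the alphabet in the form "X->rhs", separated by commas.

A->C, B->BC, C->AA

  step 3 ⇒ step 4: AAAACCBCAACC ⇒ C·C·C·C·AA·AA·BC·AA·C·C·AA·AA
    A ↦ C
    B ↦ BC
    C ↦ AA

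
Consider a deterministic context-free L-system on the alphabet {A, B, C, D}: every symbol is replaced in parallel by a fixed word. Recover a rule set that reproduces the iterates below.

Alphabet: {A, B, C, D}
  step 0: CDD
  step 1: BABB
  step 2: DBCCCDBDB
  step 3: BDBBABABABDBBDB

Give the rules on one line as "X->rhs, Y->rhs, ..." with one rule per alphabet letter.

  step 2 ⇒ step 3: DBCCCDBDB ⇒ B·DB·BA·BA·BA·B·DB·B·DB
    B ↦ DB
    C ↦ BA
    D ↦ B
  step 1 ⇒ step 2: BABB ⇒ DB·CCC·DB·DB
    A ↦ CCC

A->CCC, B->DB, C->BA, D->B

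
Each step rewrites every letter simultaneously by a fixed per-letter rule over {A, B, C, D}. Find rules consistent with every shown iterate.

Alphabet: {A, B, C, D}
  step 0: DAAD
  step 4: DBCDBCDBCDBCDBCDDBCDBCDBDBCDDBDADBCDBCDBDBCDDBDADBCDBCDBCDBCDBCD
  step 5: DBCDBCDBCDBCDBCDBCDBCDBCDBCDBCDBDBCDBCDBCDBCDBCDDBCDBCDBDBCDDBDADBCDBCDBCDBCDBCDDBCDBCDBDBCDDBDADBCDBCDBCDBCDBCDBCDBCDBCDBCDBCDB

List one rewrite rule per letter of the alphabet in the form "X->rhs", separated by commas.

  step 4 ⇒ step 5: DBCDBCDBCDBCDBCDDBCDBCDBDBCDDBDADBCDBCDBDBCDDBDADBCDBCDBCDBCDBCD ⇒ DB·CD·BC·DB·CD·BC·DB·CD·BC·DB·CD·BC·DB·CD·BC·DB·DB·CD·BC·DB·CD·BC·DB·CD·DB·CD·BC·DB·DB·CD·DB·DA·DB·CD·BC·DB·CD·BC·DB·CD·DB·CD·BC·DB·DB·CD·DB·DA·DB·CD·BC·DB·CD·BC·DB·CD·BC·DB·CD·BC·DB·CD·BC·DB
    A ↦ DA
    B ↦ CD
    C ↦ BC
    D ↦ DB

A->DA, B->CD, C->BC, D->DB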